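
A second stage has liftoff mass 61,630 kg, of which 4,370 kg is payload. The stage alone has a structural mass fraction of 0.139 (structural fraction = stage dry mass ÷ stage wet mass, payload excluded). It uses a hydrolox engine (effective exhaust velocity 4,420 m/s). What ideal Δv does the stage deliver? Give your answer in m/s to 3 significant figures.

Δv ≈ 7110 m/s

Stage wet mass = m₀ − payload = 61,630 − 4,370 = 57,260 kg.
Stage dry mass = ε × stage wet mass = 0.139 × 57,260 = 7,959.14 kg.
Burnout mass m_f = stage dry + payload = 7,959.14 + 4,370 = 12,329.14 kg.
Δv = v_e · ln(61,630/12,329.14) = 4420.0 × ln(4.999) = 4420.0 × 1.6092 ≈ 7113 m/s.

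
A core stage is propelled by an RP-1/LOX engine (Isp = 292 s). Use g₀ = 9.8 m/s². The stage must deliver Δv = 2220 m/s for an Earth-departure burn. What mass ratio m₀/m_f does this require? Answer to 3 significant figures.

mass ratio ≈ 2.17

v_e = Isp · g₀ = 292 × 9.8 = 2861.6 m/s.
From the ideal rocket equation, m₀/m_f = exp(Δv / v_e) = exp(2220 / 2861.6) = exp(0.7758) = 2.1723.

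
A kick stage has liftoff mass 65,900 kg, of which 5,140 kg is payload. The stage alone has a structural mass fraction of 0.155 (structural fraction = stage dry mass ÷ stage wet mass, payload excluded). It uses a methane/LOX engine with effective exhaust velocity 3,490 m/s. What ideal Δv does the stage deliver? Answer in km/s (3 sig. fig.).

Stage wet mass = m₀ − payload = 65,900 − 5,140 = 60,760 kg.
Stage dry mass = ε × stage wet mass = 0.155 × 60,760 = 9,417.8 kg.
Burnout mass m_f = stage dry + payload = 9,417.8 + 5,140 = 14,557.8 kg.
Δv = v_e · ln(65,900/14,557.8) = 3490.0 × ln(4.527) = 3490.0 × 1.5100 ≈ 5270 m/s.

Δv ≈ 5.27 km/s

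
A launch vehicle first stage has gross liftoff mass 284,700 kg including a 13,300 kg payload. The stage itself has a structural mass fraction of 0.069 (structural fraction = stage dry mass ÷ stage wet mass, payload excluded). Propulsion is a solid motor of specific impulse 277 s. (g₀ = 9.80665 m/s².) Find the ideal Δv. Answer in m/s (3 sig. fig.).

Stage wet mass = m₀ − payload = 284,700 − 13,300 = 271,400 kg.
Stage dry mass = ε × stage wet mass = 0.069 × 271,400 = 18,726.6 kg.
Burnout mass m_f = stage dry + payload = 18,726.6 + 13,300 = 32,026.6 kg.
v_e = Isp · g₀ = 277 × 9.80665 = 2716.4 m/s.
Δv = v_e · ln(284,700/32,026.6) = 2716.4 × ln(8.889) = 2716.4 × 2.1849 ≈ 5935 m/s.

Δv ≈ 5940 m/s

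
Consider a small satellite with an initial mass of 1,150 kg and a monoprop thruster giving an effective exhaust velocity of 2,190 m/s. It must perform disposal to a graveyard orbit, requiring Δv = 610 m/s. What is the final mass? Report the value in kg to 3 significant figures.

Using Δv = v_e ln(m₀/m_f): m₀/m_f = exp(Δv / v_e) = exp(610 / 2190.0) = exp(0.2785) = 1.3212.
m_f = m₀ / 1.3212 = 1,150 / 1.3212 = 870.421 kg.

final mass ≈ 870 kg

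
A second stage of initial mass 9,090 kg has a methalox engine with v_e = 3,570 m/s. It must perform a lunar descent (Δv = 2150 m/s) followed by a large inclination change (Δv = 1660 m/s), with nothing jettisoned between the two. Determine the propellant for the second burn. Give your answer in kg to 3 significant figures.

After the first burn: m = 9090 × exp(−2150/3570.0) = 9090 × 0.54758 = 4,977.5 kg.
After the second burn: m = 4,977.5 × exp(−1660/3570.0) = 4,977.5 × 0.62814 = 3,126.57 kg.
Second-burn propellant = 4,977.5 − 3,126.57 = 1,850.93 kg.

propellant for the second burn ≈ 1850 kg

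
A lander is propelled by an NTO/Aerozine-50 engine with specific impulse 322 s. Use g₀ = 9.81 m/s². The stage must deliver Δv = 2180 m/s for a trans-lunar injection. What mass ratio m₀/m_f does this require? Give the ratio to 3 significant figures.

v_e = Isp · g₀ = 322 × 9.81 = 3158.8 m/s.
Using Δv = v_e ln(m₀/m_f): m₀/m_f = exp(Δv / v_e) = exp(2180 / 3158.8) = exp(0.6901) = 1.9940.

mass ratio ≈ 1.99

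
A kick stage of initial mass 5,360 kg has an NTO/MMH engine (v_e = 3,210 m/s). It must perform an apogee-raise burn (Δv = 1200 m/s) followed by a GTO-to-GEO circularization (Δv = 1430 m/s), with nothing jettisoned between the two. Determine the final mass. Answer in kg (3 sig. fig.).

After the first burn: m = 5360 × exp(−1200/3210.0) = 5360 × 0.68809 = 3,688.16 kg.
After the second burn: m = 3,688.16 × exp(−1430/3210.0) = 3,688.16 × 0.64051 = 2,362.3 kg.

final mass ≈ 2360 kg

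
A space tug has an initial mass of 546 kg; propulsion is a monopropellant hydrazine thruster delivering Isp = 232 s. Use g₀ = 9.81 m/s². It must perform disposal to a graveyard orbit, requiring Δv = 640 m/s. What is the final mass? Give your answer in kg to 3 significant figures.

final mass ≈ 412 kg

v_e = Isp · g₀ = 232 × 9.81 = 2275.9 m/s.
Using Δv = v_e ln(m₀/m_f): m₀/m_f = exp(Δv / v_e) = exp(640 / 2275.9) = exp(0.2812) = 1.3247.
m_f = m₀ / 1.3247 = 546 / 1.3247 = 412.169 kg.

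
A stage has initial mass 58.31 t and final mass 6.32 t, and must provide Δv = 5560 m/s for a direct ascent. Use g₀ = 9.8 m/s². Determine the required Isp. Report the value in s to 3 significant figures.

Isp ≈ 255 s

ln(m₀/m_f) = ln(58310/6320) = ln(9.226) = 2.2221.
By the Tsiolkovsky rocket equation, v_e = Δv / ln(m₀/m_f) = 5560 / 2.2221 = 2502.2 m/s.
Isp = v_e / g₀ = 2502.2 / 9.8 = 255.3 s.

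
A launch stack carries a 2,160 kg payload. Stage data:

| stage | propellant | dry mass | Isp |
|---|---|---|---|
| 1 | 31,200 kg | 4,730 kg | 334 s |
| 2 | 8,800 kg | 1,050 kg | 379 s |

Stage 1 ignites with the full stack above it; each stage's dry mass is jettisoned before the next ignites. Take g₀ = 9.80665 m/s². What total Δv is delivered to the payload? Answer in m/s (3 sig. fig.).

Δv ≈ 8350 m/s

Ignition mass of stage 1 = 31,200+4,730 + 8,800+1,050 + 2,160 = 47,940 kg.
Stage 1: m₀ = 47,940 kg, m_f = 47,940 − 31,200 = 16,740 kg; Δv = 334×9.80665×ln(2.864) = 3275.4×1.0521 ≈ 3446 m/s.
Stage 2: m₀ = 12,010 kg, m_f = 12,010 − 8,800 = 3,210 kg; Δv = 379×9.80665×ln(3.741) = 3716.7×1.3195 ≈ 4904 m/s.
Total Δv = 3446 + 4904 = 8350 m/s.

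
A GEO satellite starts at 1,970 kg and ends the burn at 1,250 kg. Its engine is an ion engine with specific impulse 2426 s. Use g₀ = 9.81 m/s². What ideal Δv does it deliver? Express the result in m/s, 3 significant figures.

Δv ≈ 10800 m/s

v_e = Isp · g₀ = 2426 × 9.81 = 23799.1 m/s.
Δv = v_e · ln(m₀/m_f) = 23799.1 × ln(1.576) = 23799.1 × 0.4549 ≈ 10826.0 m/s.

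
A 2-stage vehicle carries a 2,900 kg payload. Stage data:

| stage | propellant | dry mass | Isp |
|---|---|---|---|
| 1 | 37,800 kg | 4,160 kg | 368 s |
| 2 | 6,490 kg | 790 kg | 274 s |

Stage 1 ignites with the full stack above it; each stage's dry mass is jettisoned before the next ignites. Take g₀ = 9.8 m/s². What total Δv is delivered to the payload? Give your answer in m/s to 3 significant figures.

Ignition mass of stage 1 = 37,800+4,160 + 6,490+790 + 2,900 = 52,140 kg.
Stage 1: m₀ = 52,140 kg, m_f = 52,140 − 37,800 = 14,340 kg; Δv = 368×9.8×ln(3.636) = 3606.4×1.2909 ≈ 4655 m/s.
Stage 2: m₀ = 10,180 kg, m_f = 10,180 − 6,490 = 3,690 kg; Δv = 274×9.8×ln(2.759) = 2685.2×1.0148 ≈ 2725 m/s.
Total Δv = 4655 + 2725 = 7380 m/s.

Δv ≈ 7380 m/s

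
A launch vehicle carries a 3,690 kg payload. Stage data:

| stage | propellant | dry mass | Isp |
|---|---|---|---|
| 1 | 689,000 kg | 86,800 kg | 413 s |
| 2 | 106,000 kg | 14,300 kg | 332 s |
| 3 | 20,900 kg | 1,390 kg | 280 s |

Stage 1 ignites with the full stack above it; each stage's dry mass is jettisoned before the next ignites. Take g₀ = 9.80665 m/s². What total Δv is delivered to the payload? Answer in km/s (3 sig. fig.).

Δv ≈ 14.3 km/s

Ignition mass of stage 1 = 689,000+86,800 + 106,000+14,300 + 20,900+1,390 + 3,690 = 922,080 kg.
Stage 1: m₀ = 922,080 kg, m_f = 922,080 − 689,000 = 233,080 kg; Δv = 413×9.80665×ln(3.956) = 4050.1×1.3753 ≈ 5570 m/s.
Stage 2: m₀ = 146,280 kg, m_f = 146,280 − 106,000 = 40,280 kg; Δv = 332×9.80665×ln(3.632) = 3255.8×1.2897 ≈ 4199 m/s.
Stage 3: m₀ = 25,980 kg, m_f = 25,980 − 20,900 = 5,080 kg; Δv = 280×9.80665×ln(5.114) = 2745.9×1.6320 ≈ 4481 m/s.
Total Δv = 5570 + 4199 + 4481 = 14250 m/s.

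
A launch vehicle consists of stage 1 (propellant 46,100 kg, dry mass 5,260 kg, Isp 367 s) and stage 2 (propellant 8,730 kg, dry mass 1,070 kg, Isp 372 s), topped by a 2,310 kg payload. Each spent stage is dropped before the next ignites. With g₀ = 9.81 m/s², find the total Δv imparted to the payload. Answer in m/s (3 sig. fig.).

Δv ≈ 9320 m/s

Ignition mass of stage 1 = 46,100+5,260 + 8,730+1,070 + 2,310 = 63,470 kg.
Stage 1: m₀ = 63,470 kg, m_f = 63,470 − 46,100 = 17,370 kg; Δv = 367×9.81×ln(3.654) = 3600.3×1.2958 ≈ 4665 m/s.
Stage 2: m₀ = 12,110 kg, m_f = 12,110 − 8,730 = 3,380 kg; Δv = 372×9.81×ln(3.583) = 3649.3×1.2762 ≈ 4657 m/s.
Total Δv = 4665 + 4657 = 9322 m/s.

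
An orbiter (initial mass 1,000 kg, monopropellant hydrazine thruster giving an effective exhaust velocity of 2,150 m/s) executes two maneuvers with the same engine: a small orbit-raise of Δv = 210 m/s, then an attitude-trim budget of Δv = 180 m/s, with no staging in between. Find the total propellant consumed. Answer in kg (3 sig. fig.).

After the first burn: m = 1000 × exp(−210/2150.0) = 1000 × 0.90694 = 906.94 kg.
After the second burn: m = 906.94 × exp(−180/2150.0) = 906.94 × 0.91969 = 834.104 kg.
Total propellant = m₀ − m_final = 1000 − 834.104 = 165.896 kg.

total propellant consumed ≈ 166 kg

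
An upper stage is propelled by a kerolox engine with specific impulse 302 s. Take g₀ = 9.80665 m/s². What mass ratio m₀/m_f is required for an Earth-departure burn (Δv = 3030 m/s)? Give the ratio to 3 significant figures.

mass ratio ≈ 2.78

v_e = Isp · g₀ = 302 × 9.80665 = 2961.6 m/s.
m₀/m_f = exp(Δv / v_e) = exp(3030 / 2961.6) = exp(1.0231) = 2.7818.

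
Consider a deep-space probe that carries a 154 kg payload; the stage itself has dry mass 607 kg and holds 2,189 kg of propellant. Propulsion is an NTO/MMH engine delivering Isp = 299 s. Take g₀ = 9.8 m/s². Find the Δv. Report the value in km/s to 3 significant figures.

Δv ≈ 3.97 km/s

v_e = Isp · g₀ = 299 × 9.8 = 2930.2 m/s.
m₀ = payload + dry + propellant = 154 + 607 + 2,189 = 2,950 kg.
m_f = payload + dry = 154 + 607 = 761 kg.
Δv = v_e · ln(m₀/m_f) = 2930.2 × ln(3.876) = 2930.2 × 1.3549 ≈ 3970.2 m/s.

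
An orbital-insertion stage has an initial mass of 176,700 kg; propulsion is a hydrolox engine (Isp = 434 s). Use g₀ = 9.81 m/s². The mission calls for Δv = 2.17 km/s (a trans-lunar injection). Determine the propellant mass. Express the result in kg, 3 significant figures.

v_e = Isp · g₀ = 434 × 9.81 = 4257.5 m/s.
Using Δv = v_e ln(m₀/m_f): m₀/m_f = exp(Δv / v_e) = exp(2170 / 4257.5) = exp(0.5097) = 1.6648.
m_f = 176,700 / 1.6648 = 106,139 kg, so propellant = m₀ − m_f = 176,700 − 106,139 = 70,561 kg.

propellant mass ≈ 70600 kg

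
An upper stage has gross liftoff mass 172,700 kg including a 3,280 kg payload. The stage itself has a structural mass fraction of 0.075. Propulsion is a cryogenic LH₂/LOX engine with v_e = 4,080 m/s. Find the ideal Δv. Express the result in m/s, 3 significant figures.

Δv ≈ 9710 m/s

Stage wet mass = m₀ − payload = 172,700 − 3,280 = 169,420 kg.
Stage dry mass = ε × stage wet mass = 0.075 × 169,420 = 12,706.5 kg.
Burnout mass m_f = stage dry + payload = 12,706.5 + 3,280 = 15,986.5 kg.
From the ideal rocket equation, Δv = v_e · ln(172,700/15,986.5) = 4080.0 × ln(10.8) = 4080.0 × 2.3798 ≈ 9710 m/s.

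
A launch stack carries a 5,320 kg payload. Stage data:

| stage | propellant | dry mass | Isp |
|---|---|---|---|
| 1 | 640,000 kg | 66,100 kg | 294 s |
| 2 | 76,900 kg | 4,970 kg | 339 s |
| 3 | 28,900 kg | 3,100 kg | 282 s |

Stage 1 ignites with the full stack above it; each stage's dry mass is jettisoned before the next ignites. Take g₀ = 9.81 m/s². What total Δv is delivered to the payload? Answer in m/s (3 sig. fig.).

Ignition mass of stage 1 = 640,000+66,100 + 76,900+4,970 + 28,900+3,100 + 5,320 = 825,290 kg.
Stage 1: m₀ = 825,290 kg, m_f = 825,290 − 640,000 = 185,290 kg; Δv = 294×9.81×ln(4.454) = 2884.1×1.4938 ≈ 4308 m/s.
Stage 2: m₀ = 119,190 kg, m_f = 119,190 − 76,900 = 42,290 kg; Δv = 339×9.81×ln(2.818) = 3325.6×1.0362 ≈ 3446 m/s.
Stage 3: m₀ = 37,320 kg, m_f = 37,320 − 28,900 = 8,420 kg; Δv = 282×9.81×ln(4.432) = 2766.4×1.4889 ≈ 4119 m/s.
Total Δv = 4308 + 3446 + 4119 = 11873 m/s.

Δv ≈ 11900 m/s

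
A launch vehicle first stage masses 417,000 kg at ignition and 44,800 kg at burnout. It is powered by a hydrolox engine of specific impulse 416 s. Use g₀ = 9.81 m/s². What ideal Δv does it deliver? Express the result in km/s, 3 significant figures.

Δv ≈ 9.10 km/s

v_e = Isp · g₀ = 416 × 9.81 = 4081.0 m/s.
Δv = v_e · ln(m₀/m_f) = 4081.0 × ln(9.308) = 4081.0 × 2.2309 ≈ 9104.1 m/s.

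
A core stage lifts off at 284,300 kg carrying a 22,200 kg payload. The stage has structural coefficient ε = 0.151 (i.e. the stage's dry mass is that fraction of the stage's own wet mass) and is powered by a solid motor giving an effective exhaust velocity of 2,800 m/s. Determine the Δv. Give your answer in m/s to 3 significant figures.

Δv ≈ 4270 m/s

Stage wet mass = m₀ − payload = 284,300 − 22,200 = 262,100 kg.
Stage dry mass = ε × stage wet mass = 0.151 × 262,100 = 39,577.1 kg.
Burnout mass m_f = stage dry + payload = 39,577.1 + 22,200 = 61,777.1 kg.
Using Δv = v_e ln(m₀/m_f): Δv = v_e · ln(284,300/61,777.1) = 2800.0 × ln(4.602) = 2800.0 × 1.5265 ≈ 4274 m/s.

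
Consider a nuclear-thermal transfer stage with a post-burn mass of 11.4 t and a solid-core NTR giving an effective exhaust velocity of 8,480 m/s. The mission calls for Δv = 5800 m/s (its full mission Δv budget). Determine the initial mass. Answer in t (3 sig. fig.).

initial mass ≈ 22.6 t

m₀/m_f = exp(Δv / v_e) = exp(5800 / 8480.0) = exp(0.6840) = 1.9817.
m₀ = m_f × 1.9817 = 11.4 × 1.9817 = 22.5914 t.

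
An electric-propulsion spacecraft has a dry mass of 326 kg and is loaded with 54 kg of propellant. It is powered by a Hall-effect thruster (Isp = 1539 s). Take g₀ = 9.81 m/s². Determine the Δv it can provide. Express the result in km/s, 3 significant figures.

v_e = Isp · g₀ = 1539 × 9.81 = 15097.6 m/s.
m₀ = m_dry + m_prop = 326 + 54 = 380 kg.
Δv = v_e · ln(m₀/m_f) = 15097.6 × ln(1.166) = 15097.6 × 0.1533 ≈ 2314.1 m/s.

Δv ≈ 2.31 km/s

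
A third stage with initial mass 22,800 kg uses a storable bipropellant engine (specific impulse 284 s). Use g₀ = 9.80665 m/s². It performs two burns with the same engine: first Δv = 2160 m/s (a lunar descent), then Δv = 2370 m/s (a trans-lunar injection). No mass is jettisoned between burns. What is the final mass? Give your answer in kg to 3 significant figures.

final mass ≈ 4480 kg

v_e = Isp · g₀ = 284 × 9.80665 = 2785.1 m/s.
After the first burn: m = 22800 × exp(−2160/2785.1) = 22800 × 0.46045 = 10,498.3 kg.
After the second burn: m = 10,498.3 × exp(−2370/2785.1) = 10,498.3 × 0.42700 = 4,482.77 kg.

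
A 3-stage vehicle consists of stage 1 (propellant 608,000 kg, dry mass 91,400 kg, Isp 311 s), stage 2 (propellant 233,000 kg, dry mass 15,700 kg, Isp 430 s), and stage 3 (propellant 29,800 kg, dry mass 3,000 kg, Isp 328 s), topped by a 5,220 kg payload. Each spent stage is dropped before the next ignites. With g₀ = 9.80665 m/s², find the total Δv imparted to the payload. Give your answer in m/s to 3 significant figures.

Ignition mass of stage 1 = 608,000+91,400 + 233,000+15,700 + 29,800+3,000 + 5,220 = 986,120 kg.
Stage 1: m₀ = 986,120 kg, m_f = 986,120 − 608,000 = 378,120 kg; Δv = 311×9.80665×ln(2.608) = 3049.9×0.9586 ≈ 2924 m/s.
Stage 2: m₀ = 286,720 kg, m_f = 286,720 − 233,000 = 53,720 kg; Δv = 430×9.80665×ln(5.337) = 4216.9×1.6747 ≈ 7062 m/s.
Stage 3: m₀ = 38,020 kg, m_f = 38,020 − 29,800 = 8,220 kg; Δv = 328×9.80665×ln(4.625) = 3216.6×1.5315 ≈ 4926 m/s.
Total Δv = 2924 + 7062 + 4926 = 14912 m/s.

Δv ≈ 14900 m/s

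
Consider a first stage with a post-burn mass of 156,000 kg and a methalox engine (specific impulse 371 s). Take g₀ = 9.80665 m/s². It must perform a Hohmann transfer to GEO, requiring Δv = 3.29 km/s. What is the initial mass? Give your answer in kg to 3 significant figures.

v_e = Isp · g₀ = 371 × 9.80665 = 3638.3 m/s.
m₀/m_f = exp(Δv / v_e) = exp(3290 / 3638.3) = exp(0.9043) = 2.4701.
m₀ = m_f × 2.4701 = 156,000 × 2.4701 = 385,336 kg.

initial mass ≈ 385000 kg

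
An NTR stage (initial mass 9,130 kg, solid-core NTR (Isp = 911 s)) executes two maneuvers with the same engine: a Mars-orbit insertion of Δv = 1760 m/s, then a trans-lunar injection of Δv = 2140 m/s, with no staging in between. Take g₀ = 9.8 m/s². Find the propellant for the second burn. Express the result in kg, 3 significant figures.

v_e = Isp · g₀ = 911 × 9.8 = 8927.8 m/s.
After the first burn: m = 9130 × exp(−1760/8927.8) = 9130 × 0.82108 = 7,496.46 kg.
After the second burn: m = 7,496.46 × exp(−2140/8927.8) = 7,496.46 × 0.78686 = 5,898.66 kg.
Second-burn propellant = 7,496.46 − 5,898.66 = 1,597.8 kg.

propellant for the second burn ≈ 1600 kg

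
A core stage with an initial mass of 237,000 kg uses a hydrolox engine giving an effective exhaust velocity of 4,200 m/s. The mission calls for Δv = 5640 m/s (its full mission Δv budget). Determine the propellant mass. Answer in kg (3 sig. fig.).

From the ideal rocket equation, m₀/m_f = exp(Δv / v_e) = exp(5640 / 4200.0) = exp(1.3429) = 3.8300.
m_f = 237,000 / 3.8300 = 61,879.9 kg, so propellant = m₀ − m_f = 237,000 − 61,879.9 = 175,120.1 kg.

propellant mass ≈ 175000 kg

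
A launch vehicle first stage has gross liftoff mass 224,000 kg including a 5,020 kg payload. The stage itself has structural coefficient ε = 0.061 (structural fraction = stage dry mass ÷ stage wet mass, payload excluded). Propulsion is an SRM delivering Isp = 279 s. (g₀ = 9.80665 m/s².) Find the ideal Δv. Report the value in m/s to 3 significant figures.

Stage wet mass = m₀ − payload = 224,000 − 5,020 = 218,980 kg.
Stage dry mass = ε × stage wet mass = 0.061 × 218,980 = 13,357.8 kg.
Burnout mass m_f = stage dry + payload = 13,357.8 + 5,020 = 18,377.8 kg.
v_e = Isp · g₀ = 279 × 9.80665 = 2736.1 m/s.
From the ideal rocket equation, Δv = v_e · ln(224,000/18,377.8) = 2736.1 × ln(12.19) = 2736.1 × 2.5005 ≈ 6842 m/s.

Δv ≈ 6840 m/s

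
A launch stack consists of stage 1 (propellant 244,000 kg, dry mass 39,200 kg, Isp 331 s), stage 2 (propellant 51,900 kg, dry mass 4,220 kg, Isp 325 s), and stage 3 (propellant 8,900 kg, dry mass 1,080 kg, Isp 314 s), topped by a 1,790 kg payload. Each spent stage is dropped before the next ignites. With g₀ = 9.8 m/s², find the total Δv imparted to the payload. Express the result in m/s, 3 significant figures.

Ignition mass of stage 1 = 244,000+39,200 + 51,900+4,220 + 8,900+1,080 + 1,790 = 351,090 kg.
Stage 1: m₀ = 351,090 kg, m_f = 351,090 − 244,000 = 107,090 kg; Δv = 331×9.8×ln(3.278) = 3243.8×1.1874 ≈ 3852 m/s.
Stage 2: m₀ = 67,890 kg, m_f = 67,890 − 51,900 = 15,990 kg; Δv = 325×9.8×ln(4.246) = 3185.0×1.4459 ≈ 4605 m/s.
Stage 3: m₀ = 11,770 kg, m_f = 11,770 − 8,900 = 2,870 kg; Δv = 314×9.8×ln(4.101) = 3077.2×1.4112 ≈ 4343 m/s.
Total Δv = 3852 + 4605 + 4343 = 12800 m/s.

Δv ≈ 12800 m/s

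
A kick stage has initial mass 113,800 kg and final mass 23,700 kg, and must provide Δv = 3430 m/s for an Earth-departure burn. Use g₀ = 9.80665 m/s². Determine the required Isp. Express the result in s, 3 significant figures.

ln(m₀/m_f) = ln(113800/23700) = ln(4.802) = 1.5690.
By the Tsiolkovsky rocket equation, v_e = Δv / ln(m₀/m_f) = 3430 / 1.5690 = 2186.2 m/s.
Isp = v_e / g₀ = 2186.2 / 9.80665 = 222.9 s.

Isp ≈ 223 s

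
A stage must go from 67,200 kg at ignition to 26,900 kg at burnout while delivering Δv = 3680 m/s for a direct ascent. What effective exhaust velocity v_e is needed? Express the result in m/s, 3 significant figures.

ln(m₀/m_f) = ln(67200/26900) = ln(2.498) = 0.9155.
v_e = Δv / ln(m₀/m_f) = 3680 / 0.9155 = 4019.5 m/s.

v_e ≈ 4020 m/s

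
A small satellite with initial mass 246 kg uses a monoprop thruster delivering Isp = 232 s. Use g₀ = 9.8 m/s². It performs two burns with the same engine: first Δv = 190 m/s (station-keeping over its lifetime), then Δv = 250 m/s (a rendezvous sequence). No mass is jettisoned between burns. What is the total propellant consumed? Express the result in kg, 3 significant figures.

total propellant consumed ≈ 43.3 kg

v_e = Isp · g₀ = 232 × 9.8 = 2273.6 m/s.
After the first burn: m = 246 × exp(−190/2273.6) = 246 × 0.91983 = 226.278 kg.
After the second burn: m = 226.278 × exp(−250/2273.6) = 226.278 × 0.89587 = 202.716 kg.
Total propellant = m₀ − m_final = 246 − 202.716 = 43.284 kg.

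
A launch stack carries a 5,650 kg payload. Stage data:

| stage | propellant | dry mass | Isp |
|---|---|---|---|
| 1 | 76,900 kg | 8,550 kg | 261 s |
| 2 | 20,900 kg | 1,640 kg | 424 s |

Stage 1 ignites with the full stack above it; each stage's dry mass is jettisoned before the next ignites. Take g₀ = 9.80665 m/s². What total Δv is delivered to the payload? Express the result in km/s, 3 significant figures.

Δv ≈ 8.51 km/s

Ignition mass of stage 1 = 76,900+8,550 + 20,900+1,640 + 5,650 = 113,640 kg.
Stage 1: m₀ = 113,640 kg, m_f = 113,640 − 76,900 = 36,740 kg; Δv = 261×9.80665×ln(3.093) = 2559.5×1.1292 ≈ 2890 m/s.
Stage 2: m₀ = 28,190 kg, m_f = 28,190 − 20,900 = 7,290 kg; Δv = 424×9.80665×ln(3.867) = 4158.0×1.3525 ≈ 5624 m/s.
Total Δv = 2890 + 5624 = 8514 m/s.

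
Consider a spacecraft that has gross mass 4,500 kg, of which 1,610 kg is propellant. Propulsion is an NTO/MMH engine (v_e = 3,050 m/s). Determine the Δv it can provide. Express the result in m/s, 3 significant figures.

Δv ≈ 1350 m/s

m_f = m₀ − m_prop = 4,500 − 1,610 = 2,890 kg.
Rocket equation: Δv = v_e · ln(m₀/m_f) = 3050.0 × ln(1.557) = 3050.0 × 0.4428 ≈ 1350.6 m/s.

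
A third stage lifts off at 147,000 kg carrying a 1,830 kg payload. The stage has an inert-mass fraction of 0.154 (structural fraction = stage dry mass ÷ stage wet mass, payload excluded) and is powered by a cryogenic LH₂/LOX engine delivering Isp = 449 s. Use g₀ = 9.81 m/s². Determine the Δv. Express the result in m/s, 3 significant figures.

Stage wet mass = m₀ − payload = 147,000 − 1,830 = 145,170 kg.
Stage dry mass = ε × stage wet mass = 0.154 × 145,170 = 22,356.2 kg.
Burnout mass m_f = stage dry + payload = 22,356.2 + 1,830 = 24,186.2 kg.
v_e = Isp · g₀ = 449 × 9.81 = 4404.7 m/s.
Δv = v_e · ln(147,000/24,186.2) = 4404.7 × ln(6.078) = 4404.7 × 1.8047 ≈ 7949 m/s.

Δv ≈ 7950 m/s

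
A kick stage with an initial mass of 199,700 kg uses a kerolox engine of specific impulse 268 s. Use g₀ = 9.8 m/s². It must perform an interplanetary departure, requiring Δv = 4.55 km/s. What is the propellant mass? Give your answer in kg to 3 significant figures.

v_e = Isp · g₀ = 268 × 9.8 = 2626.4 m/s.
m₀/m_f = exp(Δv / v_e) = exp(4550 / 2626.4) = exp(1.7324) = 5.6543.
m_f = 199,700 / 5.6543 = 35,318.3 kg, so propellant = m₀ − m_f = 199,700 − 35,318.3 = 164,381.7 kg.

propellant mass ≈ 164000 kg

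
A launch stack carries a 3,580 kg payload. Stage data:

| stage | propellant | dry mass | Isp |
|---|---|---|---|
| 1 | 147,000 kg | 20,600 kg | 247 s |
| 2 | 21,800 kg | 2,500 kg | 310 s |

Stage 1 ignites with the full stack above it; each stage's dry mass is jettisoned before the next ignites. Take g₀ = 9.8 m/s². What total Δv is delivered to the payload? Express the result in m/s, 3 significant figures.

Ignition mass of stage 1 = 147,000+20,600 + 21,800+2,500 + 3,580 = 195,480 kg.
Stage 1: m₀ = 195,480 kg, m_f = 195,480 − 147,000 = 48,480 kg; Δv = 247×9.8×ln(4.032) = 2420.6×1.3943 ≈ 3375 m/s.
Stage 2: m₀ = 27,880 kg, m_f = 27,880 − 21,800 = 6,080 kg; Δv = 310×9.8×ln(4.586) = 3038.0×1.5229 ≈ 4627 m/s.
Total Δv = 3375 + 4627 = 8002 m/s.

Δv ≈ 8000 m/s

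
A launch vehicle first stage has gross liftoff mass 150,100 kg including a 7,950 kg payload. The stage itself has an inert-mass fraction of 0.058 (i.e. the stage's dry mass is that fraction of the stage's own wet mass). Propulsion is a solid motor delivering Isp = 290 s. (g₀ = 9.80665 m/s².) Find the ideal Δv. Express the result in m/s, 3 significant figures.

Δv ≈ 6330 m/s

Stage wet mass = m₀ − payload = 150,100 − 7,950 = 142,150 kg.
Stage dry mass = ε × stage wet mass = 0.058 × 142,150 = 8,244.7 kg.
Burnout mass m_f = stage dry + payload = 8,244.7 + 7,950 = 16,194.7 kg.
v_e = Isp · g₀ = 290 × 9.80665 = 2843.9 m/s.
By the Tsiolkovsky rocket equation, Δv = v_e · ln(150,100/16,194.7) = 2843.9 × ln(9.268) = 2843.9 × 2.2266 ≈ 6332 m/s.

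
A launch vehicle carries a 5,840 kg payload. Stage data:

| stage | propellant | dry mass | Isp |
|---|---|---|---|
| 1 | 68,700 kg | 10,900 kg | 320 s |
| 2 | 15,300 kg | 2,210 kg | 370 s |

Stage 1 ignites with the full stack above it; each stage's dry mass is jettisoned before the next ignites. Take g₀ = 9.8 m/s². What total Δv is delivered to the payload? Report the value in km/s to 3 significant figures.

Δv ≈ 7.31 km/s

Ignition mass of stage 1 = 68,700+10,900 + 15,300+2,210 + 5,840 = 102,950 kg.
Stage 1: m₀ = 102,950 kg, m_f = 102,950 − 68,700 = 34,250 kg; Δv = 320×9.8×ln(3.006) = 3136.0×1.1006 ≈ 3451 m/s.
Stage 2: m₀ = 23,350 kg, m_f = 23,350 − 15,300 = 8,050 kg; Δv = 370×9.8×ln(2.901) = 3626.0×1.0649 ≈ 3861 m/s.
Total Δv = 3451 + 3861 = 7312 m/s.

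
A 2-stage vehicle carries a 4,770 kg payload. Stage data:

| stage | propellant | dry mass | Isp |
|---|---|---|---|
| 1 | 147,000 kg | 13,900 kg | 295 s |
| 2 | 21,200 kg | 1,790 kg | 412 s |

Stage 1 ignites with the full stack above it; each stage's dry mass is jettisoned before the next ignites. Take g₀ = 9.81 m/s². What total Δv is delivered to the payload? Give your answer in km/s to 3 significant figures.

Ignition mass of stage 1 = 147,000+13,900 + 21,200+1,790 + 4,770 = 188,660 kg.
Stage 1: m₀ = 188,660 kg, m_f = 188,660 − 147,000 = 41,660 kg; Δv = 295×9.81×ln(4.529) = 2894.0×1.5104 ≈ 4371 m/s.
Stage 2: m₀ = 27,760 kg, m_f = 27,760 − 21,200 = 6,560 kg; Δv = 412×9.81×ln(4.232) = 4041.7×1.4426 ≈ 5831 m/s.
Total Δv = 4371 + 5831 = 10202 m/s.

Δv ≈ 10.2 km/s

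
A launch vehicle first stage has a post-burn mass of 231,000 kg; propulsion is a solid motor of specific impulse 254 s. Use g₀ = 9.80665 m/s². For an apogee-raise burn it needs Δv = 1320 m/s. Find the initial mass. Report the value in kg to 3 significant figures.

initial mass ≈ 392000 kg

v_e = Isp · g₀ = 254 × 9.80665 = 2490.9 m/s.
m₀/m_f = exp(Δv / v_e) = exp(1320 / 2490.9) = exp(0.5299) = 1.6988.
m₀ = m_f × 1.6988 = 231,000 × 1.6988 = 392,423 kg.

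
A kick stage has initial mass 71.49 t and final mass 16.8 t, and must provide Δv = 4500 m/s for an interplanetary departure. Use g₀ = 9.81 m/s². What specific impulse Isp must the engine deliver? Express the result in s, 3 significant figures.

ln(m₀/m_f) = ln(71490/16800) = ln(4.255) = 1.4482.
v_e = Δv / ln(m₀/m_f) = 4500 / 1.4482 = 3107.4 m/s.
Isp = v_e / g₀ = 3107.4 / 9.81 = 316.8 s.

Isp ≈ 317 s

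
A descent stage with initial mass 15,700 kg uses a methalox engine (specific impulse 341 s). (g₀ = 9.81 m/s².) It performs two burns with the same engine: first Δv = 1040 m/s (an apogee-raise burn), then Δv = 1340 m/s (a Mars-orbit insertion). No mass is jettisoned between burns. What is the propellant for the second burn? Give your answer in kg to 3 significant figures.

propellant for the second burn ≈ 3800 kg

v_e = Isp · g₀ = 341 × 9.81 = 3345.2 m/s.
After the first burn: m = 15700 × exp(−1040/3345.2) = 15700 × 0.73279 = 11,504.8 kg.
After the second burn: m = 11,504.8 × exp(−1340/3345.2) = 11,504.8 × 0.66994 = 7,707.53 kg.
Second-burn propellant = 11,504.8 − 7,707.53 = 3,797.27 kg.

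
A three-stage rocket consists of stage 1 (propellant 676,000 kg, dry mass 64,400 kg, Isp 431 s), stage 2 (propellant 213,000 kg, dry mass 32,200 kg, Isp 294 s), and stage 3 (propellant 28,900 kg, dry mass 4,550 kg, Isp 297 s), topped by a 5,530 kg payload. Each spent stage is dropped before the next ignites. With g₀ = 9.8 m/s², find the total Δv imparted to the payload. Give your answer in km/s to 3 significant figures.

Ignition mass of stage 1 = 676,000+64,400 + 213,000+32,200 + 28,900+4,550 + 5,530 = 1,024,580 kg.
Stage 1: m₀ = 1,024,580 kg, m_f = 1,024,580 − 676,000 = 348,580 kg; Δv = 431×9.8×ln(2.939) = 4223.8×1.0782 ≈ 4554 m/s.
Stage 2: m₀ = 284,180 kg, m_f = 284,180 − 213,000 = 71,180 kg; Δv = 294×9.8×ln(3.992) = 2881.2×1.3844 ≈ 3989 m/s.
Stage 3: m₀ = 38,980 kg, m_f = 38,980 − 28,900 = 10,080 kg; Δv = 297×9.8×ln(3.867) = 2910.6×1.3525 ≈ 3937 m/s.
Total Δv = 4554 + 3989 + 3937 = 12480 m/s.

Δv ≈ 12.5 km/s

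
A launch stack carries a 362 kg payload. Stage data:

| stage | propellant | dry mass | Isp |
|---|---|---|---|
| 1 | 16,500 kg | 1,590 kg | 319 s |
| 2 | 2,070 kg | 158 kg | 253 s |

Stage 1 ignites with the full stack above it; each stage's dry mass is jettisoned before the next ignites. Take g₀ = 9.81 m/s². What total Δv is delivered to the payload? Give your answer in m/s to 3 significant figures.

Δv ≈ 8990 m/s

Ignition mass of stage 1 = 16,500+1,590 + 2,070+158 + 362 = 20,680 kg.
Stage 1: m₀ = 20,680 kg, m_f = 20,680 − 16,500 = 4,180 kg; Δv = 319×9.81×ln(4.947) = 3129.4×1.5989 ≈ 5003 m/s.
Stage 2: m₀ = 2,590 kg, m_f = 2,590 − 2,070 = 520 kg; Δv = 253×9.81×ln(4.981) = 2481.9×1.6056 ≈ 3985 m/s.
Total Δv = 5003 + 3985 = 8988 m/s.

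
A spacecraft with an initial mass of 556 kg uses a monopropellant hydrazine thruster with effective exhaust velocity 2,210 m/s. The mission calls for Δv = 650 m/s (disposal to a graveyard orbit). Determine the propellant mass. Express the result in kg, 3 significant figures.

propellant mass ≈ 142 kg

By the Tsiolkovsky rocket equation, m₀/m_f = exp(Δv / v_e) = exp(650 / 2210.0) = exp(0.2941) = 1.3419.
m_f = 556 / 1.3419 = 414.338 kg, so propellant = m₀ − m_f = 556 − 414.338 = 141.662 kg.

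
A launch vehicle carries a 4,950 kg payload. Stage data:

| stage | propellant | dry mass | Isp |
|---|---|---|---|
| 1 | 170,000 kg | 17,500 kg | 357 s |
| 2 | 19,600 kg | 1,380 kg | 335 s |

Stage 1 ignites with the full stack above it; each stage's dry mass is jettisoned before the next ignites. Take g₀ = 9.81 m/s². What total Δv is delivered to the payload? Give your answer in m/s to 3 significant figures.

Ignition mass of stage 1 = 170,000+17,500 + 19,600+1,380 + 4,950 = 213,430 kg.
Stage 1: m₀ = 213,430 kg, m_f = 213,430 − 170,000 = 43,430 kg; Δv = 357×9.81×ln(4.914) = 3502.2×1.5922 ≈ 5576 m/s.
Stage 2: m₀ = 25,930 kg, m_f = 25,930 − 19,600 = 6,330 kg; Δv = 335×9.81×ln(4.096) = 3286.4×1.4101 ≈ 4634 m/s.
Total Δv = 5576 + 4634 = 10210 m/s.

Δv ≈ 10200 m/s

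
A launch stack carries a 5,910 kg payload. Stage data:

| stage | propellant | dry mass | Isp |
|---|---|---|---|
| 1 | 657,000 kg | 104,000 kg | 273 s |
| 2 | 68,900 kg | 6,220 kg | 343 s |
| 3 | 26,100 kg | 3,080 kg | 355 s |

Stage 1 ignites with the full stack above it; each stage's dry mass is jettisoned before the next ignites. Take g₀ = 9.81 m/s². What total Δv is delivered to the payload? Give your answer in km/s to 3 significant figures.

Ignition mass of stage 1 = 657,000+104,000 + 68,900+6,220 + 26,100+3,080 + 5,910 = 871,210 kg.
Stage 1: m₀ = 871,210 kg, m_f = 871,210 − 657,000 = 214,210 kg; Δv = 273×9.81×ln(4.067) = 2678.1×1.4029 ≈ 3757 m/s.
Stage 2: m₀ = 110,210 kg, m_f = 110,210 − 68,900 = 41,310 kg; Δv = 343×9.81×ln(2.668) = 3364.8×0.9813 ≈ 3302 m/s.
Stage 3: m₀ = 35,090 kg, m_f = 35,090 − 26,100 = 8,990 kg; Δv = 355×9.81×ln(3.903) = 3482.6×1.3618 ≈ 4743 m/s.
Total Δv = 3757 + 3302 + 4743 = 11802 m/s.

Δv ≈ 11.8 km/s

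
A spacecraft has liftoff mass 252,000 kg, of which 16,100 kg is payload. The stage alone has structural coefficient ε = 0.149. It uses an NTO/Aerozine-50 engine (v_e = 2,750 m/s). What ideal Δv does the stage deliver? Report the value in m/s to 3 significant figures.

Stage wet mass = m₀ − payload = 252,000 − 16,100 = 235,900 kg.
Stage dry mass = ε × stage wet mass = 0.149 × 235,900 = 35,149.1 kg.
Burnout mass m_f = stage dry + payload = 35,149.1 + 16,100 = 51,249.1 kg.
Using Δv = v_e ln(m₀/m_f): Δv = v_e · ln(252,000/51,249.1) = 2750.0 × ln(4.917) = 2750.0 × 1.5927 ≈ 4380 m/s.

Δv ≈ 4380 m/s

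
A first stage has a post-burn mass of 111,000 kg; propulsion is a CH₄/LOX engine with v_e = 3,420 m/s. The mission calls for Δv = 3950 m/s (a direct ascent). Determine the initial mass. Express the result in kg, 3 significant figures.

initial mass ≈ 352000 kg

m₀/m_f = exp(Δv / v_e) = exp(3950 / 3420.0) = exp(1.1550) = 3.1739.
m₀ = m_f × 3.1739 = 111,000 × 3.1739 = 352,303 kg.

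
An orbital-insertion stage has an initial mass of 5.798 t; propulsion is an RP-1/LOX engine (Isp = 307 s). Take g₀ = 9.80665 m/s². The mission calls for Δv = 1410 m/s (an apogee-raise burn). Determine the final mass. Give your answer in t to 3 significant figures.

final mass ≈ 3.63 t

v_e = Isp · g₀ = 307 × 9.80665 = 3010.6 m/s.
m₀/m_f = exp(Δv / v_e) = exp(1410 / 3010.6) = exp(0.4683) = 1.5973.
m_f = m₀ / 1.5973 = 5.798 / 1.5973 = 3.62988 t.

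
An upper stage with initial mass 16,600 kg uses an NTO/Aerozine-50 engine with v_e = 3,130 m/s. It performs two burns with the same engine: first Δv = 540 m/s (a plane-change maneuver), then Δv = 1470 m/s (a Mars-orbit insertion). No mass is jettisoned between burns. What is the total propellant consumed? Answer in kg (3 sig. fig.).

After the first burn: m = 16600 × exp(−540/3130.0) = 16600 × 0.84154 = 13,969.6 kg.
After the second burn: m = 13,969.6 × exp(−1470/3130.0) = 13,969.6 × 0.62522 = 8,734.07 kg.
Total propellant = m₀ − m_final = 16600 − 8,734.07 = 7,865.93 kg.

total propellant consumed ≈ 7870 kg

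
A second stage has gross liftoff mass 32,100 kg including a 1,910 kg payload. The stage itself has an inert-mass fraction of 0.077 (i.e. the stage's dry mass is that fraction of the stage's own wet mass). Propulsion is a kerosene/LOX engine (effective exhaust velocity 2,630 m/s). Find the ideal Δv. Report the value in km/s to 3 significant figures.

Δv ≈ 5.33 km/s

Stage wet mass = m₀ − payload = 32,100 − 1,910 = 30,190 kg.
Stage dry mass = ε × stage wet mass = 0.077 × 30,190 = 2,324.63 kg.
Burnout mass m_f = stage dry + payload = 2,324.63 + 1,910 = 4,234.63 kg.
Δv = v_e · ln(32,100/4,234.63) = 2630.0 × ln(7.58) = 2630.0 × 2.0256 ≈ 5327 m/s.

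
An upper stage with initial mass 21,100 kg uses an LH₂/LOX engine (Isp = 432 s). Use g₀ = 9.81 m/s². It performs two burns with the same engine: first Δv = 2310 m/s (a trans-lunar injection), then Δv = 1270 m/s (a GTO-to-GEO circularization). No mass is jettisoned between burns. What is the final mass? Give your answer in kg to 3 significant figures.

v_e = Isp · g₀ = 432 × 9.81 = 4237.9 m/s.
After the first burn: m = 21100 × exp(−2310/4237.9) = 21100 × 0.57980 = 12,233.8 kg.
After the second burn: m = 12,233.8 × exp(−1270/4237.9) = 12,233.8 × 0.74106 = 9,065.98 kg.

final mass ≈ 9070 kg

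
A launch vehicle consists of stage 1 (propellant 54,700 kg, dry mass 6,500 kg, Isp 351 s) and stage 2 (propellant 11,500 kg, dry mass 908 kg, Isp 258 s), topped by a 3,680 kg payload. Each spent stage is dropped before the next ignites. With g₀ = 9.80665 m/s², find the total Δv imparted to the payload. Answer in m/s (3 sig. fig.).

Ignition mass of stage 1 = 54,700+6,500 + 11,500+908 + 3,680 = 77,288 kg.
Stage 1: m₀ = 77,288 kg, m_f = 77,288 − 54,700 = 22,588 kg; Δv = 351×9.80665×ln(3.422) = 3442.1×1.2301 ≈ 4234 m/s.
Stage 2: m₀ = 16,088 kg, m_f = 16,088 − 11,500 = 4,588 kg; Δv = 258×9.80665×ln(3.507) = 2530.1×1.2546 ≈ 3174 m/s.
Total Δv = 4234 + 3174 = 7408 m/s.

Δv ≈ 7410 m/s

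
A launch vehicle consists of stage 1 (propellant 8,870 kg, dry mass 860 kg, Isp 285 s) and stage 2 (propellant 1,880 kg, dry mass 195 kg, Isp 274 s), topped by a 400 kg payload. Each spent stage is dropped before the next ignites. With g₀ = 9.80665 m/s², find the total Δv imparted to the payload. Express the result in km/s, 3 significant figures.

Δv ≈ 7.46 km/s

Ignition mass of stage 1 = 8,870+860 + 1,880+195 + 400 = 12,205 kg.
Stage 1: m₀ = 12,205 kg, m_f = 12,205 − 8,870 = 3,335 kg; Δv = 285×9.80665×ln(3.66) = 2794.9×1.2974 ≈ 3626 m/s.
Stage 2: m₀ = 2,475 kg, m_f = 2,475 − 1,880 = 595 kg; Δv = 274×9.80665×ln(4.16) = 2687.0×1.4254 ≈ 3830 m/s.
Total Δv = 3626 + 3830 = 7456 m/s.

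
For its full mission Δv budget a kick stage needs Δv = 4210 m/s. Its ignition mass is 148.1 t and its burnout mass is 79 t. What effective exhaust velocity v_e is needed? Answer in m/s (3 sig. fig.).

v_e ≈ 6700 m/s

ln(m₀/m_f) = ln(148100/79000) = ln(1.875) = 0.6284.
v_e = Δv / ln(m₀/m_f) = 4210 / 0.6284 = 6699.1 m/s.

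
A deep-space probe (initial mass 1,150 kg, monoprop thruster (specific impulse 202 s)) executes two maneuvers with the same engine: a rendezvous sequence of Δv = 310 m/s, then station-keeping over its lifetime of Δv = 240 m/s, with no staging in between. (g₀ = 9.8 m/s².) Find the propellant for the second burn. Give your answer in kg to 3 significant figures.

propellant for the second burn ≈ 112 kg

v_e = Isp · g₀ = 202 × 9.8 = 1979.6 m/s.
After the first burn: m = 1150 × exp(−310/1979.6) = 1150 × 0.85505 = 983.308 kg.
After the second burn: m = 983.308 × exp(−240/1979.6) = 983.308 × 0.88582 = 871.034 kg.
Second-burn propellant = 983.308 − 871.034 = 112.274 kg.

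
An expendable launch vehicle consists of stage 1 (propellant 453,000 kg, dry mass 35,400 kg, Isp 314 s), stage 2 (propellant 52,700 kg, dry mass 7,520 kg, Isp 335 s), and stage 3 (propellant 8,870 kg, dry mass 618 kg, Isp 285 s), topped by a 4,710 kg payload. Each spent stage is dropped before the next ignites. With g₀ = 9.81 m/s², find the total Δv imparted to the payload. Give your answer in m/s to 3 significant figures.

Δv ≈ 11800 m/s

Ignition mass of stage 1 = 453,000+35,400 + 52,700+7,520 + 8,870+618 + 4,710 = 562,818 kg.
Stage 1: m₀ = 562,818 kg, m_f = 562,818 − 453,000 = 109,818 kg; Δv = 314×9.81×ln(5.125) = 3080.3×1.6341 ≈ 5034 m/s.
Stage 2: m₀ = 74,418 kg, m_f = 74,418 − 52,700 = 21,718 kg; Δv = 335×9.81×ln(3.427) = 3286.4×1.2316 ≈ 4047 m/s.
Stage 3: m₀ = 14,198 kg, m_f = 14,198 − 8,870 = 5,328 kg; Δv = 285×9.81×ln(2.665) = 2795.9×0.9801 ≈ 2740 m/s.
Total Δv = 5034 + 4047 + 2740 = 11821 m/s.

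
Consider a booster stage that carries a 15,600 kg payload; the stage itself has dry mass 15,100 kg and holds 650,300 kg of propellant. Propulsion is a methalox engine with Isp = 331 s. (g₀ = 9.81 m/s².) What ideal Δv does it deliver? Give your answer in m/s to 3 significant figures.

v_e = Isp · g₀ = 331 × 9.81 = 3247.1 m/s.
m₀ = payload + dry + propellant = 15,600 + 15,100 + 650,300 = 681,000 kg.
m_f = payload + dry = 15,600 + 15,100 = 30,700 kg.
By the Tsiolkovsky rocket equation, Δv = v_e · ln(m₀/m_f) = 3247.1 × ln(22.18) = 3247.1 × 3.0993 ≈ 10063.8 m/s.

Δv ≈ 10100 m/s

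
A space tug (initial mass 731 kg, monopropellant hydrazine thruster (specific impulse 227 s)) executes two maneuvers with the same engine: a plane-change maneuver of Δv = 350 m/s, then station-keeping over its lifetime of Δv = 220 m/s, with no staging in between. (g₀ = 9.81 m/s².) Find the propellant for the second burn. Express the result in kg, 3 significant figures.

v_e = Isp · g₀ = 227 × 9.81 = 2226.9 m/s.
After the first burn: m = 731 × exp(−350/2226.9) = 731 × 0.85456 = 624.683 kg.
After the second burn: m = 624.683 × exp(−220/2226.9) = 624.683 × 0.90593 = 565.919 kg.
Second-burn propellant = 624.683 − 565.919 = 58.764 kg.

propellant for the second burn ≈ 58.8 kg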